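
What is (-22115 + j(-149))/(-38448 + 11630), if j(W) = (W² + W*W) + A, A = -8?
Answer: -22279/26818 ≈ -0.83075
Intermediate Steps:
j(W) = -8 + 2*W² (j(W) = (W² + W*W) - 8 = (W² + W²) - 8 = 2*W² - 8 = -8 + 2*W²)
(-22115 + j(-149))/(-38448 + 11630) = (-22115 + (-8 + 2*(-149)²))/(-38448 + 11630) = (-22115 + (-8 + 2*22201))/(-26818) = (-22115 + (-8 + 44402))*(-1/26818) = (-22115 + 44394)*(-1/26818) = 22279*(-1/26818) = -22279/26818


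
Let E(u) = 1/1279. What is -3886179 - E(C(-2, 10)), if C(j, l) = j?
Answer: -4970422942/1279 ≈ -3.8862e+6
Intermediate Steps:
E(u) = 1/1279
-3886179 - E(C(-2, 10)) = -3886179 - 1*1/1279 = -3886179 - 1/1279 = -4970422942/1279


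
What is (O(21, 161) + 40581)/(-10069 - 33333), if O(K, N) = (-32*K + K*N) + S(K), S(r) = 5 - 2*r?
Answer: -43253/43402 ≈ -0.99657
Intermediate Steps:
O(K, N) = 5 - 34*K + K*N (O(K, N) = (-32*K + K*N) + (5 - 2*K) = 5 - 34*K + K*N)
(O(21, 161) + 40581)/(-10069 - 33333) = ((5 - 34*21 + 21*161) + 40581)/(-10069 - 33333) = ((5 - 714 + 3381) + 40581)/(-43402) = (2672 + 40581)*(-1/43402) = 43253*(-1/43402) = -43253/43402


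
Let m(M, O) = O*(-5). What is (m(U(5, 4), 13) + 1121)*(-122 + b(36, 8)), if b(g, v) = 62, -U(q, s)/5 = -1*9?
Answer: -63360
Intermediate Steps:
U(q, s) = 45 (U(q, s) = -(-5)*9 = -5*(-9) = 45)
m(M, O) = -5*O
(m(U(5, 4), 13) + 1121)*(-122 + b(36, 8)) = (-5*13 + 1121)*(-122 + 62) = (-65 + 1121)*(-60) = 1056*(-60) = -63360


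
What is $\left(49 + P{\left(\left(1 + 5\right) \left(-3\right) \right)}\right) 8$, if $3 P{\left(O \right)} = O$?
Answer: $344$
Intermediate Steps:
$P{\left(O \right)} = \frac{O}{3}$
$\left(49 + P{\left(\left(1 + 5\right) \left(-3\right) \right)}\right) 8 = \left(49 + \frac{\left(1 + 5\right) \left(-3\right)}{3}\right) 8 = \left(49 + \frac{6 \left(-3\right)}{3}\right) 8 = \left(49 + \frac{1}{3} \left(-18\right)\right) 8 = \left(49 - 6\right) 8 = 43 \cdot 8 = 344$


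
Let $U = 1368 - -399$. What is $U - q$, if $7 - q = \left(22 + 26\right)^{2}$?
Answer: $4064$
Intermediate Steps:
$q = -2297$ ($q = 7 - \left(22 + 26\right)^{2} = 7 - 48^{2} = 7 - 2304 = -2297$)
$U = 1767$ ($U = 1368 + 399 = 1767$)
$U - q = 1767 - -2297 = 1767 + 2297 = 4064$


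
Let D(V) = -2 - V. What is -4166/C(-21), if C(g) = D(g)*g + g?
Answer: 2083/210 ≈ 9.9191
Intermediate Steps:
C(g) = g + g*(-2 - g) (C(g) = (-2 - g)*g + g = g*(-2 - g) + g = g + g*(-2 - g))
-4166/C(-21) = -4166*1/(21*(1 - 21)) = -4166/((-1*(-21)*(-20))) = -4166/(-420) = -4166*(-1/420) = 2083/210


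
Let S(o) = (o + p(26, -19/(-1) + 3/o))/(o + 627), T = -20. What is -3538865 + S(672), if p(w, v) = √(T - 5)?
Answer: -1532328321/433 + 5*I/1299 ≈ -3.5389e+6 + 0.0038491*I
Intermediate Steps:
p(w, v) = 5*I (p(w, v) = √(-20 - 5) = √(-25) = 5*I)
S(o) = (o + 5*I)/(627 + o) (S(o) = (o + 5*I)/(o + 627) = (o + 5*I)/(627 + o))
-3538865 + S(672) = -3538865 + (672 + 5*I)/(627 + 672) = -3538865 + (672 + 5*I)/1299 = -3538865 + (224/433 + 5*I/1299) = -1532328321/433 + 5*I/1299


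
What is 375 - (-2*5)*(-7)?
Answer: 305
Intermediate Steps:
375 - (-2*5)*(-7) = 375 - (-10)*(-7) = 375 - 1*70 = 375 - 70 = 305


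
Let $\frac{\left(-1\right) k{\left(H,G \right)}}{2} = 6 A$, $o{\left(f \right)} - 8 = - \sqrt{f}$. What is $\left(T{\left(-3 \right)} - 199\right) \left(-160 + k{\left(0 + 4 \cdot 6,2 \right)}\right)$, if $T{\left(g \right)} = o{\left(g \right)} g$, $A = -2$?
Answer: $30328 - 408 i \sqrt{3} \approx 30328.0 - 706.68 i$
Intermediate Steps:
$o{\left(f \right)} = 8 - \sqrt{f}$
$k{\left(H,G \right)} = 24$ ($k{\left(H,G \right)} = - 2 \cdot 6 \left(-2\right) = \left(-2\right) \left(-12\right) = 24$)
$T{\left(g \right)} = g \left(8 - \sqrt{g}\right)$ ($T{\left(g \right)} = \left(8 - \sqrt{g}\right) g = g \left(8 - \sqrt{g}\right)$)
$\left(T{\left(-3 \right)} - 199\right) \left(-160 + k{\left(0 + 4 \cdot 6,2 \right)}\right) = \left(\left(- \left(-3\right)^{\frac{3}{2}} + 8 \left(-3\right)\right) - 199\right) \left(-160 + 24\right) = \left(\left(- \left(-3\right) i \sqrt{3} - 24\right) - 199\right) \left(-136\right) = \left(\left(3 i \sqrt{3} - 24\right) - 199\right) \left(-136\right) = \left(\left(-24 + 3 i \sqrt{3}\right) - 199\right) \left(-136\right) = \left(-223 + 3 i \sqrt{3}\right) \left(-136\right) = 30328 - 408 i \sqrt{3}$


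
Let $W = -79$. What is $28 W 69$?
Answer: $-152628$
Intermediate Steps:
$28 W 69 = 28 \left(-79\right) 69 = \left(-2212\right) 69 = -152628$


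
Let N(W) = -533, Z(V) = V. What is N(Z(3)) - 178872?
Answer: -179405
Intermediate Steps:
N(Z(3)) - 178872 = -533 - 178872 = -179405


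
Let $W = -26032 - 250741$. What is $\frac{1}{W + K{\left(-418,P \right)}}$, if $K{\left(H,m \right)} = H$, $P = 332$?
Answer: $- \frac{1}{277191} \approx -3.6076 \cdot 10^{-6}$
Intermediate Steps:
$W = -276773$
$\frac{1}{W + K{\left(-418,P \right)}} = \frac{1}{-276773 - 418} = \frac{1}{-277191} = - \frac{1}{277191}$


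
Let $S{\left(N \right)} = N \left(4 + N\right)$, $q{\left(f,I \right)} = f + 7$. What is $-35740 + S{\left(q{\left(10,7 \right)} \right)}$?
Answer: $-35383$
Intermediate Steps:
$q{\left(f,I \right)} = 7 + f$
$-35740 + S{\left(q{\left(10,7 \right)} \right)} = -35740 + \left(7 + 10\right) \left(4 + \left(7 + 10\right)\right) = -35740 + 17 \left(4 + 17\right) = -35740 + 17 \cdot 21 = -35740 + 357 = -35383$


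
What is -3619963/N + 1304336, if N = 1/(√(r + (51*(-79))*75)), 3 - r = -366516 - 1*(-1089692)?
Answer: 1304336 - 7239926*I*√256337 ≈ 1.3043e+6 - 3.6656e+9*I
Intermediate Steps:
r = -723173 (r = 3 - (-366516 - 1*(-1089692)) = 3 - (-366516 + 1089692) = 3 - 1*723176 = 3 - 723176 = -723173)
N = -I*√256337/512674 (N = 1/(√(-723173 + (51*(-79))*75)) = 1/(√(-723173 - 4029*75)) = 1/(√(-723173 - 302175)) = 1/(√(-1025348)) = 1/(2*I*√256337) = -I*√256337/512674 ≈ -0.00098756*I)
-3619963/N + 1304336 = -3619963*2*I*√256337 + 1304336 = -7239926*I*√256337 + 1304336 = 1304336 - 7239926*I*√256337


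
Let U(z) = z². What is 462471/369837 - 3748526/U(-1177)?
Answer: -248556374101/170781973791 ≈ -1.4554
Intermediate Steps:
462471/369837 - 3748526/U(-1177) = 462471/369837 - 3748526/((-1177)²) = 462471*(1/369837) - 3748526/1385329 = 154157/123279 - 3748526*1/1385329 = 154157/123279 - 3748526/1385329 = -248556374101/170781973791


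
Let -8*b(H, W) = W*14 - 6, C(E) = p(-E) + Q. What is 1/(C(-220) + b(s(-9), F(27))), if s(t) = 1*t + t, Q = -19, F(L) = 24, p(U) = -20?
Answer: -4/321 ≈ -0.012461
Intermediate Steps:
s(t) = 2*t (s(t) = t + t = 2*t)
C(E) = -39 (C(E) = -20 - 19 = -39)
b(H, W) = ¾ - 7*W/4 (b(H, W) = -(W*14 - 6)/8 = -(14*W - 6)/8 = -(-6 + 14*W)/8 = ¾ - 7*W/4)
1/(C(-220) + b(s(-9), F(27))) = 1/(-39 + (¾ - 7/4*24)) = 1/(-39 + (¾ - 42)) = 1/(-39 - 165/4) = 1/(-321/4) = -4/321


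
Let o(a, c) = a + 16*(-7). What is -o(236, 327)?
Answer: -124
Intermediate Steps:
o(a, c) = -112 + a (o(a, c) = a - 112 = -112 + a)
-o(236, 327) = -(-112 + 236) = -1*124 = -124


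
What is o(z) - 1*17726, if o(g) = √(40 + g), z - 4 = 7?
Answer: -17726 + √51 ≈ -17719.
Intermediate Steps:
z = 11 (z = 4 + 7 = 11)
o(z) - 1*17726 = √(40 + 11) - 1*17726 = √51 - 17726 = -17726 + √51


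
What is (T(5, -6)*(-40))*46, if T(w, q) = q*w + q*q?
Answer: -11040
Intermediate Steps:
T(w, q) = q**2 + q*w (T(w, q) = q*w + q**2 = q**2 + q*w)
(T(5, -6)*(-40))*46 = (-6*(-6 + 5)*(-40))*46 = (-6*(-1)*(-40))*46 = (6*(-40))*46 = -240*46 = -11040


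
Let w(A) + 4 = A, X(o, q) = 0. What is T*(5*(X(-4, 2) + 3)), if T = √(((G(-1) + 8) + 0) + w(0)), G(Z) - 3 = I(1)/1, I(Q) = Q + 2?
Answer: 15*√10 ≈ 47.434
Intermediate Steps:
I(Q) = 2 + Q
G(Z) = 6 (G(Z) = 3 + (2 + 1)/1 = 3 + 3*1 = 3 + 3 = 6)
w(A) = -4 + A
T = √10 (T = √(((6 + 8) + 0) + (-4 + 0)) = √((14 + 0) - 4) = √(14 - 4) = √10 ≈ 3.1623)
T*(5*(X(-4, 2) + 3)) = √10*(5*(0 + 3)) = √10*(5*3) = √10*15 = 15*√10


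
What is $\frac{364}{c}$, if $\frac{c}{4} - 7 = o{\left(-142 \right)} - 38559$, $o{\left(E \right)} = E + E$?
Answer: $- \frac{13}{5548} \approx -0.0023432$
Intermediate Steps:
$o{\left(E \right)} = 2 E$
$c = -155344$ ($c = 28 + 4 \left(2 \left(-142\right) - 38559\right) = 28 + 4 \left(-284 - 38559\right) = 28 + 4 \left(-38843\right) = 28 - 155372 = -155344$)
$\frac{364}{c} = \frac{364}{-155344} = 364 \left(- \frac{1}{155344}\right) = - \frac{13}{5548}$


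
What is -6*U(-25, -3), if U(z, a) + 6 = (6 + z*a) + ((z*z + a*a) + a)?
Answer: -4236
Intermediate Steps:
U(z, a) = a + a**2 + z**2 + a*z (U(z, a) = -6 + ((6 + z*a) + ((z*z + a*a) + a)) = -6 + ((6 + a*z) + ((z**2 + a**2) + a)) = -6 + ((6 + a*z) + ((a**2 + z**2) + a)) = -6 + ((6 + a*z) + (a + a**2 + z**2)) = -6 + (6 + a + a**2 + z**2 + a*z) = a + a**2 + z**2 + a*z)
-6*U(-25, -3) = -6*(-3 + (-3)**2 + (-25)**2 - 3*(-25)) = -6*(-3 + 9 + 625 + 75) = -6*706 = -4236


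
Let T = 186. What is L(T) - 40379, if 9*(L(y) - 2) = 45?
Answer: -40372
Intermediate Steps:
L(y) = 7 (L(y) = 2 + (1/9)*45 = 2 + 5 = 7)
L(T) - 40379 = 7 - 40379 = -40372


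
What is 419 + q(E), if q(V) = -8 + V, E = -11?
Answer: 400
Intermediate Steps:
419 + q(E) = 419 + (-8 - 11) = 419 - 19 = 400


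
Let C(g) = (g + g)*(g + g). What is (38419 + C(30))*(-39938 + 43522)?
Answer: 150596096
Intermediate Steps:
C(g) = 4*g² (C(g) = (2*g)*(2*g) = 4*g²)
(38419 + C(30))*(-39938 + 43522) = (38419 + 4*30²)*(-39938 + 43522) = (38419 + 4*900)*3584 = (38419 + 3600)*3584 = 42019*3584 = 150596096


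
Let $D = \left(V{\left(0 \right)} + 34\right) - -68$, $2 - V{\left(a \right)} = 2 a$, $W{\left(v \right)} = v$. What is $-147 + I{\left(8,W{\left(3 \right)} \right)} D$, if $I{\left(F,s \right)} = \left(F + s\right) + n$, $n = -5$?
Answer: $477$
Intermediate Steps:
$V{\left(a \right)} = 2 - 2 a$
$I{\left(F,s \right)} = -5 + F + s$ ($I{\left(F,s \right)} = \left(F + s\right) - 5 = -5 + F + s$)
$D = 104$ ($D = \left(\left(2 - 0\right) + 34\right) - -68 = \left(\left(2 + 0\right) + 34\right) + 68 = \left(2 + 34\right) + 68 = 36 + 68 = 104$)
$-147 + I{\left(8,W{\left(3 \right)} \right)} D = -147 + \left(-5 + 8 + 3\right) 104 = -147 + 6 \cdot 104 = -147 + 624 = 477$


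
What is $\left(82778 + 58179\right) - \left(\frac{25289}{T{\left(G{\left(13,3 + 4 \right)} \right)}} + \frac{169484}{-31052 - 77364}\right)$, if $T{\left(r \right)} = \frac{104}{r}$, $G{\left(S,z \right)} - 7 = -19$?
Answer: $\frac{7242168753}{50336} \approx 1.4388 \cdot 10^{5}$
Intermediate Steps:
$G{\left(S,z \right)} = -12$ ($G{\left(S,z \right)} = 7 - 19 = -12$)
$\left(82778 + 58179\right) - \left(\frac{25289}{T{\left(G{\left(13,3 + 4 \right)} \right)}} + \frac{169484}{-31052 - 77364}\right) = \left(82778 + 58179\right) - \left(- \frac{75867}{26} + \frac{169484}{-31052 - 77364}\right) = 140957 - \left(- \frac{75867}{26} - \frac{6053}{3872}\right) = 140957 - \left(- \frac{6053}{3872} + \frac{25289}{- \frac{26}{3}}\right) = 140957 + \left(\frac{6053}{3872} - - \frac{75867}{26}\right) = 140957 + \left(\frac{6053}{3872} + \frac{75867}{26}\right) = 140957 + \frac{146957201}{50336} = \frac{7242168753}{50336}$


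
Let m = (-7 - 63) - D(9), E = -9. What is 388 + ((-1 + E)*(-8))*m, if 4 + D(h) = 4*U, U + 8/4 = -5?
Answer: -2652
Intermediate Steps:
U = -7 (U = -2 - 5 = -7)
D(h) = -32 (D(h) = -4 + 4*(-7) = -4 - 28 = -32)
m = -38 (m = (-7 - 63) - 1*(-32) = -70 + 32 = -38)
388 + ((-1 + E)*(-8))*m = 388 + ((-1 - 9)*(-8))*(-38) = 388 - 10*(-8)*(-38) = 388 + 80*(-38) = 388 - 3040 = -2652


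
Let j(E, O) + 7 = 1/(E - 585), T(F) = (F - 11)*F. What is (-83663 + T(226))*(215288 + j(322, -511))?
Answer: -1985794749846/263 ≈ -7.5506e+9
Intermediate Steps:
T(F) = F*(-11 + F) (T(F) = (-11 + F)*F = F*(-11 + F))
j(E, O) = -7 + 1/(-585 + E) (j(E, O) = -7 + 1/(E - 585) = -7 + 1/(-585 + E))
(-83663 + T(226))*(215288 + j(322, -511)) = (-83663 + 226*(-11 + 226))*(215288 + (4096 - 7*322)/(-585 + 322)) = (-83663 + 226*215)*(215288 + (4096 - 2254)/(-263)) = (-83663 + 48590)*(215288 - 1/263*1842) = -35073*(215288 - 1842/263) = -35073*56618902/263 = -1985794749846/263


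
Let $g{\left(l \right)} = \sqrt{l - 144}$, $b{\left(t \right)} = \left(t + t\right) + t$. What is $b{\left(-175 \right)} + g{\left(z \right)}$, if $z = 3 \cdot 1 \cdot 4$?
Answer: $-525 + 2 i \sqrt{33} \approx -525.0 + 11.489 i$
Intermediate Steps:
$z = 12$ ($z = 3 \cdot 4 = 12$)
$b{\left(t \right)} = 3 t$ ($b{\left(t \right)} = 2 t + t = 3 t$)
$g{\left(l \right)} = \sqrt{-144 + l}$
$b{\left(-175 \right)} + g{\left(z \right)} = 3 \left(-175\right) + \sqrt{-144 + 12} = -525 + \sqrt{-132} = -525 + 2 i \sqrt{33}$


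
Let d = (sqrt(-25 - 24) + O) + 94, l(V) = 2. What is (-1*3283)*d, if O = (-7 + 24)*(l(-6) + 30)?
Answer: -2094554 - 22981*I ≈ -2.0946e+6 - 22981.0*I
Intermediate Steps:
O = 544 (O = (-7 + 24)*(2 + 30) = 17*32 = 544)
d = 638 + 7*I (d = (sqrt(-25 - 24) + 544) + 94 = (sqrt(-49) + 544) + 94 = (7*I + 544) + 94 = (544 + 7*I) + 94 = 638 + 7*I ≈ 638.0 + 7.0*I)
(-1*3283)*d = (-1*3283)*(638 + 7*I) = -3283*(638 + 7*I) = -2094554 - 22981*I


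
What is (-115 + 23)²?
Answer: 8464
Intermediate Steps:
(-115 + 23)² = (-92)² = 8464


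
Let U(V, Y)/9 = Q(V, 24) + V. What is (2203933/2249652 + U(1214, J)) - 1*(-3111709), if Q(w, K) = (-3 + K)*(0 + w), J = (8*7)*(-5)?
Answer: 7541017929745/2249652 ≈ 3.3521e+6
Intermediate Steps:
J = -280 (J = 56*(-5) = -280)
Q(w, K) = w*(-3 + K) (Q(w, K) = (-3 + K)*w = w*(-3 + K))
U(V, Y) = 198*V (U(V, Y) = 9*(V*(-3 + 24) + V) = 9*(V*21 + V) = 9*(21*V + V) = 9*(22*V) = 198*V)
(2203933/2249652 + U(1214, J)) - 1*(-3111709) = (2203933/2249652 + 198*1214) - 1*(-3111709) = (2203933*(1/2249652) + 240372) + 3111709 = (2203933/2249652 + 240372) + 3111709 = 540755554477/2249652 + 3111709 = 7541017929745/2249652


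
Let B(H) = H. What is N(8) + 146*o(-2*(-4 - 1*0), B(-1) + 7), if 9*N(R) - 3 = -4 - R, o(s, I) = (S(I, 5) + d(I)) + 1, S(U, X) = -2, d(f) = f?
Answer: 729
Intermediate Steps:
o(s, I) = -1 + I (o(s, I) = (-2 + I) + 1 = -1 + I)
N(R) = -⅑ - R/9 (N(R) = ⅓ + (-4 - R)/9 = ⅓ + (-4/9 - R/9) = -⅑ - R/9)
N(8) + 146*o(-2*(-4 - 1*0), B(-1) + 7) = (-⅑ - ⅑*8) + 146*(-1 + (-1 + 7)) = (-⅑ - 8/9) + 146*(-1 + 6) = -1 + 146*5 = -1 + 730 = 729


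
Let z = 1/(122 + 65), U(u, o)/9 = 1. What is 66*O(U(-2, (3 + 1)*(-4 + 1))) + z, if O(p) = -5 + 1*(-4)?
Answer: -111077/187 ≈ -593.99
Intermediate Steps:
U(u, o) = 9 (U(u, o) = 9*1 = 9)
z = 1/187 ≈ 0.0053476
O(p) = -9 (O(p) = -5 - 4 = -9)
66*O(U(-2, (3 + 1)*(-4 + 1))) + z = 66*(-9) + 1/187 = -594 + 1/187 = -111077/187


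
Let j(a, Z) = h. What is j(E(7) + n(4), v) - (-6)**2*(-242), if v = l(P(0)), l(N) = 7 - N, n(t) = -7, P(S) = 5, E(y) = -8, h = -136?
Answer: 8576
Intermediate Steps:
v = 2 (v = 7 - 1*5 = 7 - 5 = 2)
j(a, Z) = -136
j(E(7) + n(4), v) - (-6)**2*(-242) = -136 - (-6)**2*(-242) = -136 - 36*(-242) = -136 - 1*(-8712) = -136 + 8712 = 8576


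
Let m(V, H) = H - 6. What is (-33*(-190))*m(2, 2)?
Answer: -25080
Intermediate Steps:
m(V, H) = -6 + H
(-33*(-190))*m(2, 2) = (-33*(-190))*(-6 + 2) = 6270*(-4) = -25080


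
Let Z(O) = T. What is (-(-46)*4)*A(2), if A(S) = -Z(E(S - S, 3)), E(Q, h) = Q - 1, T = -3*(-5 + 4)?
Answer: -552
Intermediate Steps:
T = 3 (T = -3*(-1) = 3)
E(Q, h) = -1 + Q
Z(O) = 3
A(S) = -3 (A(S) = -1*3 = -3)
(-(-46)*4)*A(2) = -(-46)*4*(-3) = -23*(-8)*(-3) = 184*(-3) = -552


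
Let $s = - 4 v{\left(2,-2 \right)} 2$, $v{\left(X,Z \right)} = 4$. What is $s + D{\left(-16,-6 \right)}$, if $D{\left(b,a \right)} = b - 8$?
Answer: $-56$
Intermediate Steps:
$D{\left(b,a \right)} = -8 + b$
$s = -32$ ($s = \left(-4\right) 4 \cdot 2 = \left(-16\right) 2 = -32$)
$s + D{\left(-16,-6 \right)} = -32 - 24 = -56$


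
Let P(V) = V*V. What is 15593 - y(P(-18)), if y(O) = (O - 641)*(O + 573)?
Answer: 299942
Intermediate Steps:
P(V) = V²
y(O) = (-641 + O)*(573 + O)
15593 - y(P(-18)) = 15593 - (-367293 + ((-18)²)² - 68*(-18)²) = 15593 - (-367293 + 324² - 68*324) = 15593 - (-367293 + 104976 - 22032) = 15593 - 1*(-284349) = 15593 + 284349 = 299942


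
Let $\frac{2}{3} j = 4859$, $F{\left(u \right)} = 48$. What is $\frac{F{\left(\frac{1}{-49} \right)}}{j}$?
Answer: $\frac{32}{4859} \approx 0.0065857$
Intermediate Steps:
$j = \frac{14577}{2}$ ($j = \frac{3}{2} \cdot 4859 = \frac{14577}{2} \approx 7288.5$)
$\frac{F{\left(\frac{1}{-49} \right)}}{j} = \frac{48}{\frac{14577}{2}} = 48 \cdot \frac{2}{14577} = \frac{32}{4859}$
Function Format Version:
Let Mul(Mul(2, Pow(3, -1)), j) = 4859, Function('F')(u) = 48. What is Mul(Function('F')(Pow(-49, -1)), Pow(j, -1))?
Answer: Rational(32, 4859) ≈ 0.0065857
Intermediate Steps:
j = Rational(14577, 2) (j = Mul(Rational(3, 2), 4859) = Rational(14577, 2) ≈ 7288.5)
Mul(Function('F')(Pow(-49, -1)), Pow(j, -1)) = Mul(48, Pow(Rational(14577, 2), -1)) = Mul(48, Rational(2, 14577)) = Rational(32, 4859)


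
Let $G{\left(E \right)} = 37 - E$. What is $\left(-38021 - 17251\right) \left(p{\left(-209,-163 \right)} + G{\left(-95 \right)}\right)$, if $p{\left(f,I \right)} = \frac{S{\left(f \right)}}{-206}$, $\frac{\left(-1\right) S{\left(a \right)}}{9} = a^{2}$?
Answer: $- \frac{11615991156}{103} \approx -1.1278 \cdot 10^{8}$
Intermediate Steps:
$S{\left(a \right)} = - 9 a^{2}$
$p{\left(f,I \right)} = \frac{9 f^{2}}{206}$ ($p{\left(f,I \right)} = \frac{\left(-9\right) f^{2}}{-206} = - 9 f^{2} \left(- \frac{1}{206}\right) = \frac{9 f^{2}}{206}$)
$\left(-38021 - 17251\right) \left(p{\left(-209,-163 \right)} + G{\left(-95 \right)}\right) = \left(-38021 - 17251\right) \left(\frac{9 \left(-209\right)^{2}}{206} + \left(37 - -95\right)\right) = - 55272 \left(\frac{9}{206} \cdot 43681 + \left(37 + 95\right)\right) = - 55272 \left(\frac{393129}{206} + 132\right) = \left(-55272\right) \frac{420321}{206} = - \frac{11615991156}{103}$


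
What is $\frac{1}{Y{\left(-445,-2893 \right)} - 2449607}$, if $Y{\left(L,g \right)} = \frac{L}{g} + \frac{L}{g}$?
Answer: $- \frac{2893}{7086712161} \approx -4.0823 \cdot 10^{-7}$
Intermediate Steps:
$Y{\left(L,g \right)} = \frac{2 L}{g}$
$\frac{1}{Y{\left(-445,-2893 \right)} - 2449607} = \frac{1}{2 \left(-445\right) \frac{1}{-2893} - 2449607} = \frac{1}{2 \left(-445\right) \left(- \frac{1}{2893}\right) - 2449607} = \frac{1}{\frac{890}{2893} - 2449607} = \frac{1}{- \frac{7086712161}{2893}} = - \frac{2893}{7086712161}$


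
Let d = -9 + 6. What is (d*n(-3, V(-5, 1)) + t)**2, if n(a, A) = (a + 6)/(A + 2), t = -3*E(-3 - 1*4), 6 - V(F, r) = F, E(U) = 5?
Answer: 41616/169 ≈ 246.25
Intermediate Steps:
V(F, r) = 6 - F
d = -3
t = -15 (t = -3*5 = -15)
n(a, A) = (6 + a)/(2 + A)
(d*n(-3, V(-5, 1)) + t)**2 = (-3*(6 - 3)/(2 + (6 - 1*(-5))) - 15)**2 = (-3*3/(2 + (6 + 5)) - 15)**2 = (-3*3/(2 + 11) - 15)**2 = (-3*3/13 - 15)**2 = (-9/13 - 15)**2 = (-204/13)**2 = 41616/169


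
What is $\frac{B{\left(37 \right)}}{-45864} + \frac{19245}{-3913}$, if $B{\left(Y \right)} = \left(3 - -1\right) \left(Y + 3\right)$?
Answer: $- \frac{1213295}{246519} \approx -4.9217$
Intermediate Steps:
$B{\left(Y \right)} = 12 + 4 Y$ ($B{\left(Y \right)} = \left(3 + 1\right) \left(3 + Y\right) = 4 \left(3 + Y\right) = 12 + 4 Y$)
$\frac{B{\left(37 \right)}}{-45864} + \frac{19245}{-3913} = \frac{12 + 4 \cdot 37}{-45864} + \frac{19245}{-3913} = \left(12 + 148\right) \left(- \frac{1}{45864}\right) + 19245 \left(- \frac{1}{3913}\right) = 160 \left(- \frac{1}{45864}\right) - \frac{19245}{3913} = - \frac{20}{5733} - \frac{19245}{3913} = - \frac{1213295}{246519}$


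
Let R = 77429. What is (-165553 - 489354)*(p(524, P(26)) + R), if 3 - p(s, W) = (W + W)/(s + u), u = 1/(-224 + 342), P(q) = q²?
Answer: -3135493869121240/61833 ≈ -5.0709e+10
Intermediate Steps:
u = 1/118 ≈ 0.0084746
p(s, W) = 3 - 2*W/(1/118 + s) (p(s, W) = 3 - (W + W)/(s + 1/118) = 3 - 2*W/(1/118 + s))
(-165553 - 489354)*(p(524, P(26)) + R) = (-165553 - 489354)*((3 - 236*26² + 354*524)/(1 + 118*524) + 77429) = -654907*((3 - 236*676 + 185496)/(1 + 61832) + 77429) = -654907*((3 - 159536 + 185496)/61833 + 77429) = -654907*((1/61833)*25963 + 77429) = -654907*(25963/61833 + 77429) = -654907*4787693320/61833 = -3135493869121240/61833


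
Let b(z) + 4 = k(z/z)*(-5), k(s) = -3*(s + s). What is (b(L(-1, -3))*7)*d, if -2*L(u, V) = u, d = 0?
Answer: 0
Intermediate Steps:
L(u, V) = -u/2
k(s) = -6*s
b(z) = 26 (b(z) = -4 - 6*z/z*(-5) = -4 - 6*1*(-5) = -4 - 6*(-5) = -4 + 30 = 26)
(b(L(-1, -3))*7)*d = (26*7)*0 = 182*0 = 0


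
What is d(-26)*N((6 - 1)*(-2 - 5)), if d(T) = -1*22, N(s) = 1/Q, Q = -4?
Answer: 11/2 ≈ 5.5000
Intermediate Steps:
N(s) = -¼ (N(s) = 1/(-4) = -¼)
d(T) = -22
d(-26)*N((6 - 1)*(-2 - 5)) = -22*(-¼) = 11/2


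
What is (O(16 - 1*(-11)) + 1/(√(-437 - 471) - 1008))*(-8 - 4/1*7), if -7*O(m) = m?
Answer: 247187700/1779701 + 18*I*√227/254243 ≈ 138.89 + 0.0010667*I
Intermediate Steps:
O(m) = -m/7
(O(16 - 1*(-11)) + 1/(√(-437 - 471) - 1008))*(-8 - 4/1*7) = (-(16 - 1*(-11))/7 + 1/(√(-437 - 471) - 1008))*(-8 - 4/1*7) = (-(16 + 11)/7 + 1/(√(-908) - 1008))*(-8 - 4*1*7) = (-⅐*27 + 1/(2*I*√227 - 1008))*(-8 - 4*7) = (-27/7 + 1/(-1008 + 2*I*√227))*(-8 - 28) = (-27/7 + 1/(-1008 + 2*I*√227))*(-36) = 972/7 - 36/(-1008 + 2*I*√227)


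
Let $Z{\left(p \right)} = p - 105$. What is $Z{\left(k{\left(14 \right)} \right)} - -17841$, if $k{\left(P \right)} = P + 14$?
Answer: $17764$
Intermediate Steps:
$k{\left(P \right)} = 14 + P$
$Z{\left(p \right)} = -105 + p$
$Z{\left(k{\left(14 \right)} \right)} - -17841 = \left(-105 + \left(14 + 14\right)\right) - -17841 = \left(-105 + 28\right) + 17841 = -77 + 17841 = 17764$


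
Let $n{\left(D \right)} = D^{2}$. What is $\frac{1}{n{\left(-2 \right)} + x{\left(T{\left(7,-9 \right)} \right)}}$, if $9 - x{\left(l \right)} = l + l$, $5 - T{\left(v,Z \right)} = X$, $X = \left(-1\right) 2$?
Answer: $-1$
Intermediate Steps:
$X = -2$
$T{\left(v,Z \right)} = 7$ ($T{\left(v,Z \right)} = 5 - -2 = 5 + 2 = 7$)
$x{\left(l \right)} = 9 - 2 l$ ($x{\left(l \right)} = 9 - \left(l + l\right) = 9 - 2 l$)
$\frac{1}{n{\left(-2 \right)} + x{\left(T{\left(7,-9 \right)} \right)}} = \frac{1}{\left(-2\right)^{2} + \left(9 - 14\right)} = \frac{1}{4 + \left(9 - 14\right)} = \frac{1}{4 - 5} = \frac{1}{-1} = -1$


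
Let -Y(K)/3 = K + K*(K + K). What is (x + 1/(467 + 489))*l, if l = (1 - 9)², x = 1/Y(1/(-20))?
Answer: 3059632/6453 ≈ 474.14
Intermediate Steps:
Y(K) = -6*K² - 3*K (Y(K) = -3*(K + K*(K + K)) = -3*(K + K*(2*K)) = -3*(K + 2*K²) = -6*K² - 3*K)
x = 200/27 (x = 1/(-3*(1 + 2/(-20))/(-20)) = 1/(-3*(-1/20)*(1 + 2*(-1/20))) = 1/(-3*(-1/20)*(1 - ⅒)) = 1/(-3*(-1/20)*9/10) = 1/(27/200) = 200/27 ≈ 7.4074)
l = 64 (l = (-8)² = 64)
(x + 1/(467 + 489))*l = (200/27 + 1/(467 + 489))*64 = (200/27 + 1/956)*64 = (191227/25812)*64 = 3059632/6453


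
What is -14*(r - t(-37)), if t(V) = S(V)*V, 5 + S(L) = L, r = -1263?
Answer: 39438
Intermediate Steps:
S(L) = -5 + L
t(V) = V*(-5 + V) (t(V) = (-5 + V)*V = V*(-5 + V))
-14*(r - t(-37)) = -14*(-1263 - (-37)*(-5 - 37)) = -14*(-1263 - (-37)*(-42)) = -14*(-1263 - 1*1554) = -14*(-1263 - 1554) = -14*(-2817) = 39438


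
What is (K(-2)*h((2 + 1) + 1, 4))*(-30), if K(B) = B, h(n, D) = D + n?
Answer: 480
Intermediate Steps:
(K(-2)*h((2 + 1) + 1, 4))*(-30) = -2*(4 + ((2 + 1) + 1))*(-30) = -2*(4 + (3 + 1))*(-30) = -2*(4 + 4)*(-30) = -2*8*(-30) = -16*(-30) = 480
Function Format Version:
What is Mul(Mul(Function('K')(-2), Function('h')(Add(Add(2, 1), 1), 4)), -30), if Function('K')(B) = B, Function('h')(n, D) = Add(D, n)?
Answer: 480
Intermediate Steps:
Mul(Mul(Function('K')(-2), Function('h')(Add(Add(2, 1), 1), 4)), -30) = Mul(Mul(-2, Add(4, Add(Add(2, 1), 1))), -30) = Mul(Mul(-2, Add(4, Add(3, 1))), -30) = Mul(Mul(-2, Add(4, 4)), -30) = Mul(Mul(-2, 8), -30) = Mul(-16, -30) = 480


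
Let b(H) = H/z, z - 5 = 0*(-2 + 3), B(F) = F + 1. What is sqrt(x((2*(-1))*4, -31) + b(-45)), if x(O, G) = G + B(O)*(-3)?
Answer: I*sqrt(19) ≈ 4.3589*I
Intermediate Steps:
B(F) = 1 + F
z = 5 (z = 5 + 0*(-2 + 3) = 5 + 0*1 = 5 + 0 = 5)
x(O, G) = -3 + G - 3*O (x(O, G) = G + (1 + O)*(-3) = G + (-3 - 3*O) = -3 + G - 3*O)
b(H) = H/5
sqrt(x((2*(-1))*4, -31) + b(-45)) = sqrt((-3 - 31 - 3*2*(-1)*4) + (1/5)*(-45)) = sqrt((-3 - 31 - (-6)*4) - 9) = sqrt((-3 - 31 - 3*(-8)) - 9) = sqrt((-3 - 31 + 24) - 9) = sqrt(-10 - 9) = sqrt(-19) = I*sqrt(19)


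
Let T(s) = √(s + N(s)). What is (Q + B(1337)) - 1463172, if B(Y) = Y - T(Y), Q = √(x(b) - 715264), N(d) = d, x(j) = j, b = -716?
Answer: -1461835 - √2674 + 2*I*√178995 ≈ -1.4619e+6 + 846.16*I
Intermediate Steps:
T(s) = √2*√s (T(s) = √(s + s) = √(2*s) = √2*√s)
Q = 2*I*√178995 (Q = √(-716 - 715264) = √(-715980) = 2*I*√178995 ≈ 846.16*I)
B(Y) = Y - √2*√Y
(Q + B(1337)) - 1463172 = (2*I*√178995 + (1337 - √2*√1337)) - 1463172 = (2*I*√178995 + (1337 - √2674)) - 1463172 = (1337 - √2674 + 2*I*√178995) - 1463172 = -1461835 - √2674 + 2*I*√178995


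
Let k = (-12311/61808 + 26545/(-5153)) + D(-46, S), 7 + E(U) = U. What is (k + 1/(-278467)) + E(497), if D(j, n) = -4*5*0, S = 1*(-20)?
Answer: 42983946875481915/88690799395408 ≈ 484.65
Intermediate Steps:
E(U) = -7 + U
S = -20
D(j, n) = 0 (D(j, n) = -20*0 = 0)
k = -1704131943/318496624 (k = (-12311/61808 + 26545/(-5153)) + 0 = (-12311*1/61808 + 26545*(-1/5153)) + 0 = (-12311/61808 - 26545/5153) + 0 = -1704131943/318496624 + 0 = -1704131943/318496624 ≈ -5.3505)
(k + 1/(-278467)) + E(497) = (-1704131943/318496624 + 1/(-278467)) + (-7 + 497) = (-1704131943/318496624 - 1/278467) + 490 = -474544828268005/88690799395408 + 490 = 42983946875481915/88690799395408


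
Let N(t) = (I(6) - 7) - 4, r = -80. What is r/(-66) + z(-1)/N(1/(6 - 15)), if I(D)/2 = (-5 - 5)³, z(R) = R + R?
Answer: 80506/66363 ≈ 1.2131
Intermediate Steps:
z(R) = 2*R
I(D) = -2000 (I(D) = 2*(-5 - 5)³ = 2*(-10)³ = 2*(-1000) = -2000)
N(t) = -2011 (N(t) = (-2000 - 7) - 4 = -2007 - 4 = -2011)
r/(-66) + z(-1)/N(1/(6 - 15)) = -80/(-66) + (2*(-1))/(-2011) = -80*(-1/66) - 2*(-1/2011) = 40/33 + 2/2011 = 80506/66363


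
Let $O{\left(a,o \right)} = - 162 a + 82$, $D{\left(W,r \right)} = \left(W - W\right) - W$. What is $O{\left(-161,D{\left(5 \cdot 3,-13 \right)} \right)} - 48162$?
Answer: $-21998$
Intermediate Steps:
$D{\left(W,r \right)} = - W$ ($D{\left(W,r \right)} = 0 - W = - W$)
$O{\left(a,o \right)} = 82 - 162 a$
$O{\left(-161,D{\left(5 \cdot 3,-13 \right)} \right)} - 48162 = \left(82 - -26082\right) - 48162 = \left(82 + 26082\right) - 48162 = 26164 - 48162 = -21998$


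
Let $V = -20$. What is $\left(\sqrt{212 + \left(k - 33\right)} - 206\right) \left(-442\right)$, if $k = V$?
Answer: $91052 - 442 \sqrt{159} \approx 85479.0$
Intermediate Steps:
$k = -20$
$\left(\sqrt{212 + \left(k - 33\right)} - 206\right) \left(-442\right) = \left(\sqrt{212 - 53} - 206\right) \left(-442\right) = \left(\sqrt{159} - 206\right) \left(-442\right) = \left(-206 + \sqrt{159}\right) \left(-442\right) = 91052 - 442 \sqrt{159}$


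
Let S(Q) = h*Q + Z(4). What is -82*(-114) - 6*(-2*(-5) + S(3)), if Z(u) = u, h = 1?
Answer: 9246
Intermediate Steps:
S(Q) = 4 + Q (S(Q) = 1*Q + 4 = Q + 4 = 4 + Q)
-82*(-114) - 6*(-2*(-5) + S(3)) = -82*(-114) - 6*(-2*(-5) + (4 + 3)) = 9348 - 6*(10 + 7) = 9348 - 6*17 = 9348 - 102 = 9246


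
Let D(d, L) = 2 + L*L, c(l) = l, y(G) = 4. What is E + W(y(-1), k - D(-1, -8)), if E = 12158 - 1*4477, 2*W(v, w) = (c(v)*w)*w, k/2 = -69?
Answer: 90913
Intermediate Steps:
k = -138 (k = 2*(-69) = -138)
D(d, L) = 2 + L²
W(v, w) = v*w²/2 (W(v, w) = ((v*w)*w)/2 = (v*w²)/2 = v*w²/2)
E = 7681 (E = 12158 - 4477 = 7681)
E + W(y(-1), k - D(-1, -8)) = 7681 + (½)*4*(-138 - (2 + (-8)²))² = 7681 + (½)*4*(-138 - (2 + 64))² = 7681 + (½)*4*(-138 - 1*66)² = 7681 + (½)*4*(-138 - 66)² = 7681 + (½)*4*(-204)² = 7681 + (½)*4*41616 = 7681 + 83232 = 90913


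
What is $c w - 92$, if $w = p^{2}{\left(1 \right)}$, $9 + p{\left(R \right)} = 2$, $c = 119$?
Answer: $5739$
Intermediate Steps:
$p{\left(R \right)} = -7$ ($p{\left(R \right)} = -9 + 2 = -7$)
$w = 49$ ($w = \left(-7\right)^{2} = 49$)
$c w - 92 = 119 \cdot 49 - 92 = 5831 - 92 = 5739$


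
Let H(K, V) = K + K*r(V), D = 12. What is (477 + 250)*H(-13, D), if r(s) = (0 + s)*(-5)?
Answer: 557609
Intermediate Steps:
r(s) = -5*s (r(s) = s*(-5) = -5*s)
H(K, V) = K - 5*K*V (H(K, V) = K + K*(-5*V) = K - 5*K*V)
(477 + 250)*H(-13, D) = (477 + 250)*(-13*(1 - 5*12)) = 727*(-13*(1 - 60)) = 727*(-13*(-59)) = 727*767 = 557609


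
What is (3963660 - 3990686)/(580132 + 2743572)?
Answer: -13513/1661852 ≈ -0.0081313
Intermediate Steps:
(3963660 - 3990686)/(580132 + 2743572) = -27026/3323704 = -27026*1/3323704 = -13513/1661852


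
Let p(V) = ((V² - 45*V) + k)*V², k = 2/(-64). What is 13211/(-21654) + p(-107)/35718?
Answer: 21502062467471/4125000384 ≈ 5212.6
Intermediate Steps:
k = -1/32 (k = 2*(-1/64) = -1/32 ≈ -0.031250)
p(V) = V²*(-1/32 + V² - 45*V) (p(V) = ((V² - 45*V) - 1/32)*V² = (-1/32 + V² - 45*V)*V² = V²*(-1/32 + V² - 45*V))
13211/(-21654) + p(-107)/35718 = 13211/(-21654) + ((-107)²*(-1/32 + (-107)² - 45*(-107)))/35718 = 13211*(-1/21654) + (11449*(-1/32 + 11449 + 4815))*(1/35718) = -13211/21654 + (11449*(520447/32))*(1/35718) = -13211/21654 + (5958597703/32)*(1/35718) = -13211/21654 + 5958597703/1142976 = 21502062467471/4125000384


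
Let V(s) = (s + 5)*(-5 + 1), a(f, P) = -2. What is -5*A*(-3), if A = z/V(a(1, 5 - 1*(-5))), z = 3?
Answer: -15/4 ≈ -3.7500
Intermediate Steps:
V(s) = -20 - 4*s (V(s) = (5 + s)*(-4) = -20 - 4*s)
A = -1/4 (A = 3/(-20 - 4*(-2)) = 3/(-20 + 8) = 3/(-12) = 3*(-1/12) = -1/4 ≈ -0.25000)
-5*A*(-3) = -5*(-1/4)*(-3) = (5/4)*(-3) = -15/4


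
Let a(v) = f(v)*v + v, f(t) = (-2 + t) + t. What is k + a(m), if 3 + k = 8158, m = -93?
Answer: 25546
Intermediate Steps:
k = 8155 (k = -3 + 8158 = 8155)
f(t) = -2 + 2*t
a(v) = v + v*(-2 + 2*v) (a(v) = (-2 + 2*v)*v + v = v*(-2 + 2*v) + v = v + v*(-2 + 2*v))
k + a(m) = 8155 - 93*(-1 + 2*(-93)) = 8155 - 93*(-1 - 186) = 8155 - 93*(-187) = 8155 + 17391 = 25546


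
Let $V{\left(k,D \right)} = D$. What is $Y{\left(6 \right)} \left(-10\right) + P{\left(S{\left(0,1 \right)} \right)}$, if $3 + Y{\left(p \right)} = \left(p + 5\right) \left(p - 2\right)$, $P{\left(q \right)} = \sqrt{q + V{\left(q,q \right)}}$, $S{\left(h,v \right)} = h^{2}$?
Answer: $-410$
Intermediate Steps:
$P{\left(q \right)} = \sqrt{2} \sqrt{q}$ ($P{\left(q \right)} = \sqrt{q + q} = \sqrt{2 q} = \sqrt{2} \sqrt{q}$)
$Y{\left(p \right)} = -3 + \left(-2 + p\right) \left(5 + p\right)$ ($Y{\left(p \right)} = -3 + \left(p + 5\right) \left(p - 2\right) = -3 + \left(5 + p\right) \left(-2 + p\right) = -3 + \left(-2 + p\right) \left(5 + p\right)$)
$Y{\left(6 \right)} \left(-10\right) + P{\left(S{\left(0,1 \right)} \right)} = \left(-13 + 6^{2} + 3 \cdot 6\right) \left(-10\right) + \sqrt{2} \sqrt{0^{2}} = \left(-13 + 36 + 18\right) \left(-10\right) + \sqrt{2} \sqrt{0} = 41 \left(-10\right) + \sqrt{2} \cdot 0 = -410 + 0 = -410$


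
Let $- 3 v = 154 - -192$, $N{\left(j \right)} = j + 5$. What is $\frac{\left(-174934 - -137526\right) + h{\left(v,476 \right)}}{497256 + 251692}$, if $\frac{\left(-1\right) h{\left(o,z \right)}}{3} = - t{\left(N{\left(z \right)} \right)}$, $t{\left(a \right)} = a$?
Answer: $- \frac{35965}{748948} \approx -0.048021$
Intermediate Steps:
$N{\left(j \right)} = 5 + j$
$v = - \frac{346}{3}$ ($v = - \frac{154 - -192}{3} = - \frac{154 + 192}{3} = \left(- \frac{1}{3}\right) 346 = - \frac{346}{3} \approx -115.33$)
$h{\left(o,z \right)} = 15 + 3 z$ ($h{\left(o,z \right)} = - 3 \left(- (5 + z)\right) = - 3 \left(-5 - z\right) = 15 + 3 z$)
$\frac{\left(-174934 - -137526\right) + h{\left(v,476 \right)}}{497256 + 251692} = \frac{\left(-174934 - -137526\right) + \left(15 + 3 \cdot 476\right)}{497256 + 251692} = \frac{\left(-174934 + 137526\right) + \left(15 + 1428\right)}{748948} = \left(-37408 + 1443\right) \frac{1}{748948} = \left(-35965\right) \frac{1}{748948} = - \frac{35965}{748948}$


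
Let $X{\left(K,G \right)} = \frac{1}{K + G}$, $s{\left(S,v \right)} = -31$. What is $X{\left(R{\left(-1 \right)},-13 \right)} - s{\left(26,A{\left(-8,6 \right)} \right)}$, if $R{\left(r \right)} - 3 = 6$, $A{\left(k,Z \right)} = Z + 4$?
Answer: $\frac{123}{4} \approx 30.75$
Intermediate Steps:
$A{\left(k,Z \right)} = 4 + Z$
$R{\left(r \right)} = 9$ ($R{\left(r \right)} = 3 + 6 = 9$)
$X{\left(K,G \right)} = \frac{1}{G + K}$
$X{\left(R{\left(-1 \right)},-13 \right)} - s{\left(26,A{\left(-8,6 \right)} \right)} = \frac{1}{-13 + 9} - -31 = \frac{1}{-4} + 31 = - \frac{1}{4} + 31 = \frac{123}{4}$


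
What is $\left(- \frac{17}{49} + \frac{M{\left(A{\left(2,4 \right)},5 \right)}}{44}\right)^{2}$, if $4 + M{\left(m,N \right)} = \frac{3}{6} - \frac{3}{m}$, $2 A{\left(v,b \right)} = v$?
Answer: $\frac{4549689}{18593344} \approx 0.24469$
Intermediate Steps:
$A{\left(v,b \right)} = \frac{v}{2}$
$M{\left(m,N \right)} = - \frac{7}{2} - \frac{3}{m}$ ($M{\left(m,N \right)} = -4 + \left(\frac{3}{6} - \frac{3}{m}\right) = -4 + \left(3 \cdot \frac{1}{6} - \frac{3}{m}\right) = -4 + \left(\frac{1}{2} - \frac{3}{m}\right) = - \frac{7}{2} - \frac{3}{m}$)
$\left(- \frac{17}{49} + \frac{M{\left(A{\left(2,4 \right)},5 \right)}}{44}\right)^{2} = \left(- \frac{17}{49} + \frac{- \frac{7}{2} - \frac{3}{\frac{1}{2} \cdot 2}}{44}\right)^{2} = \left(\left(-17\right) \frac{1}{49} + \left(- \frac{7}{2} - \frac{3}{1}\right) \frac{1}{44}\right)^{2} = \left(- \frac{17}{49} + \left(- \frac{7}{2} - 3\right) \frac{1}{44}\right)^{2} = \left(- \frac{17}{49} - \frac{13}{88}\right)^{2} = \left(- \frac{2133}{4312}\right)^{2} = \frac{4549689}{18593344}$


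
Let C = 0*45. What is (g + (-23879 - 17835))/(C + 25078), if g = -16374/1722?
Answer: -11974647/7197386 ≈ -1.6637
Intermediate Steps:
g = -2729/287 (g = -16374*1/1722 = -2729/287 ≈ -9.5087)
C = 0
(g + (-23879 - 17835))/(C + 25078) = (-2729/287 + (-23879 - 17835))/(0 + 25078) = (-2729/287 - 41714)/25078 = -11974647/287*1/25078 = -11974647/7197386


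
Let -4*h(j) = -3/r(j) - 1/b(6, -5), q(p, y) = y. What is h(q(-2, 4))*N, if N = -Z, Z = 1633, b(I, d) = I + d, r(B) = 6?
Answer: -4899/8 ≈ -612.38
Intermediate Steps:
h(j) = 3/8 (h(j) = -(-3/6 - 1/(6 - 5))/4 = -(-3*⅙ - 1/1)/4 = -(-½ - 1*1)/4 = -(-½ - 1)/4 = -¼*(-3/2) = 3/8)
N = -1633 (N = -1*1633 = -1633)
h(q(-2, 4))*N = (3/8)*(-1633) = -4899/8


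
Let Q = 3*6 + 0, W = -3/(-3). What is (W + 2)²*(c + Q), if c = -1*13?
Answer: 45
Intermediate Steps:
c = -13
W = 1 (W = -⅓*(-3) = 1)
Q = 18 (Q = 18 + 0 = 18)
(W + 2)²*(c + Q) = (1 + 2)²*(-13 + 18) = 3²*5 = 9*5 = 45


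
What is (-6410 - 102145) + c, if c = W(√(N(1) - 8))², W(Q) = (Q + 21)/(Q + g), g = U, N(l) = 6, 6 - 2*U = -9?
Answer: (-6513132*√2 + 23554679*I)/(-217*I + 60*√2) ≈ -1.0855e+5 - 1.7949*I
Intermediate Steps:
U = 15/2 (U = 3 - ½*(-9) = 3 + 9/2 = 15/2 ≈ 7.5000)
g = 15/2 ≈ 7.5000
W(Q) = (21 + Q)/(15/2 + Q) (W(Q) = (Q + 21)/(Q + 15/2) = (21 + Q)/(15/2 + Q))
c = 4*(21 + I*√2)²/(15 + 2*I*√2)² (c = (2*(21 + √(6 - 8))/(15 + 2*√(6 - 8)))² = (2*(21 + √(-2))/(15 + 2*√(-2)))² = (2*(21 + I*√2)/(15 + 2*(I*√2)))² = (2*(21 + I*√2)/(15 + 2*I*√2))² = 4*(21 + I*√2)²/(15 + 2*I*√2)² ≈ 7.3903 - 1.7949*I)
(-6410 - 102145) + c = (-6410 - 102145) + 4*(-439*I + 42*√2)/(-217*I + 60*√2) = -108555 + 4*(-439*I + 42*√2)/(-217*I + 60*√2)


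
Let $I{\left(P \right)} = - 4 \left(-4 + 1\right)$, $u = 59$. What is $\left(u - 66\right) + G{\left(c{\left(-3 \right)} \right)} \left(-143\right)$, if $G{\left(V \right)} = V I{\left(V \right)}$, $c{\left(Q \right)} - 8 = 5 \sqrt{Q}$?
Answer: $-13735 - 8580 i \sqrt{3} \approx -13735.0 - 14861.0 i$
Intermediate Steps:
$I{\left(P \right)} = 12$ ($I{\left(P \right)} = \left(-4\right) \left(-3\right) = 12$)
$c{\left(Q \right)} = 8 + 5 \sqrt{Q}$
$G{\left(V \right)} = 12 V$ ($G{\left(V \right)} = V 12 = 12 V$)
$\left(u - 66\right) + G{\left(c{\left(-3 \right)} \right)} \left(-143\right) = \left(59 - 66\right) + 12 \left(8 + 5 \sqrt{-3}\right) \left(-143\right) = \left(59 - 66\right) + 12 \left(8 + 5 i \sqrt{3}\right) \left(-143\right) = -7 + 12 \left(8 + 5 i \sqrt{3}\right) \left(-143\right) = -7 + \left(96 + 60 i \sqrt{3}\right) \left(-143\right) = -7 - \left(13728 + 8580 i \sqrt{3}\right) = -13735 - 8580 i \sqrt{3}$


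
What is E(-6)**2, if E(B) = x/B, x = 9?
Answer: 9/4 ≈ 2.2500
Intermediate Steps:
E(B) = 9/B
E(-6)**2 = (9/(-6))**2 = (9*(-1/6))**2 = (-3/2)**2 = 9/4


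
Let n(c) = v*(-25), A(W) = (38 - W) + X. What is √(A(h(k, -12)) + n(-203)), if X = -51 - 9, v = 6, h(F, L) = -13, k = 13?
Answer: I*√159 ≈ 12.61*I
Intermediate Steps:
X = -60
A(W) = -22 - W (A(W) = (38 - W) - 60 = -22 - W)
n(c) = -150 (n(c) = 6*(-25) = -150)
√(A(h(k, -12)) + n(-203)) = √((-22 - 1*(-13)) - 150) = √((-22 + 13) - 150) = √(-9 - 150) = √(-159) = I*√159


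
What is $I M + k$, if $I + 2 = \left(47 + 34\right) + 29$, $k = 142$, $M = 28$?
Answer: $3166$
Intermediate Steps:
$I = 108$ ($I = -2 + \left(\left(47 + 34\right) + 29\right) = -2 + \left(81 + 29\right) = -2 + 110 = 108$)
$I M + k = 108 \cdot 28 + 142 = 3024 + 142 = 3166$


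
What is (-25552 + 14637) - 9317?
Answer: -20232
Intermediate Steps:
(-25552 + 14637) - 9317 = -10915 - 9317 = -20232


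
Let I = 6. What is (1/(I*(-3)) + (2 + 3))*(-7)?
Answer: -623/18 ≈ -34.611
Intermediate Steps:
(1/(I*(-3)) + (2 + 3))*(-7) = (1/(6*(-3)) + (2 + 3))*(-7) = (1/(-18) + 5)*(-7) = (-1/18 + 5)*(-7) = (89/18)*(-7) = -623/18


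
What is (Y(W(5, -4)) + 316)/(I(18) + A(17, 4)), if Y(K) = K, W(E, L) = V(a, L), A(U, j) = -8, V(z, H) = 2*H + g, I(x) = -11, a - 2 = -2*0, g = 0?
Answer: -308/19 ≈ -16.211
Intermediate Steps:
a = 2 (a = 2 - 2*0 = 2 + 0 = 2)
V(z, H) = 2*H (V(z, H) = 2*H + 0 = 2*H)
W(E, L) = 2*L
(Y(W(5, -4)) + 316)/(I(18) + A(17, 4)) = (2*(-4) + 316)/(-11 - 8) = (-8 + 316)/(-19) = 308*(-1/19) = -308/19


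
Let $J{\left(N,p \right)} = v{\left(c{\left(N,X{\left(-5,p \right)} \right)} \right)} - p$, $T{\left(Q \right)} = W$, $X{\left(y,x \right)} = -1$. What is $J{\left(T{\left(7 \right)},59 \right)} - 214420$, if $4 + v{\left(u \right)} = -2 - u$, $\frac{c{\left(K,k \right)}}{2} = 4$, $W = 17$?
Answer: $-214493$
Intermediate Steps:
$T{\left(Q \right)} = 17$
$c{\left(K,k \right)} = 8$ ($c{\left(K,k \right)} = 2 \cdot 4 = 8$)
$v{\left(u \right)} = -6 - u$ ($v{\left(u \right)} = -4 - \left(2 + u\right) = -6 - u$)
$J{\left(N,p \right)} = -14 - p$ ($J{\left(N,p \right)} = \left(-6 - 8\right) - p = -14 - p$)
$J{\left(T{\left(7 \right)},59 \right)} - 214420 = \left(-14 - 59\right) - 214420 = -73 - 214420 = -214493$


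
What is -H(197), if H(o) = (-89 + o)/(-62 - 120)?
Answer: 54/91 ≈ 0.59341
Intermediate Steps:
H(o) = 89/182 - o/182 (H(o) = (-89 + o)/(-182) = (-89 + o)*(-1/182) = 89/182 - o/182)
-H(197) = -(89/182 - 1/182*197) = -(89/182 - 197/182) = -1*(-54/91) = 54/91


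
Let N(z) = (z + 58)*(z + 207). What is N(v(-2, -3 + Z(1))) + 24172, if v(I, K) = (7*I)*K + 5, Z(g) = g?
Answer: 46012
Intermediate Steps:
v(I, K) = 5 + 7*I*K (v(I, K) = 7*I*K + 5 = 5 + 7*I*K)
N(z) = (58 + z)*(207 + z)
N(v(-2, -3 + Z(1))) + 24172 = (12006 + (5 + 7*(-2)*(-3 + 1))**2 + 265*(5 + 7*(-2)*(-3 + 1))) + 24172 = (12006 + (5 + 7*(-2)*(-2))**2 + 265*(5 + 7*(-2)*(-2))) + 24172 = (12006 + (5 + 28)**2 + 265*(5 + 28)) + 24172 = (12006 + 33**2 + 265*33) + 24172 = (12006 + 1089 + 8745) + 24172 = 21840 + 24172 = 46012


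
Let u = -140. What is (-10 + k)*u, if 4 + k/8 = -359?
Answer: 407960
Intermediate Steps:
k = -2904 (k = -32 + 8*(-359) = -32 - 2872 = -2904)
(-10 + k)*u = (-10 - 2904)*(-140) = -2914*(-140) = 407960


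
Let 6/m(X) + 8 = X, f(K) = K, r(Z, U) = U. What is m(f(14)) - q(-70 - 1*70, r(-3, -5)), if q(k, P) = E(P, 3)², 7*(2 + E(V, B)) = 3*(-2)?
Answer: -351/49 ≈ -7.1633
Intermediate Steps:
E(V, B) = -20/7 (E(V, B) = -2 + (3*(-2))/7 = -2 + (⅐)*(-6) = -2 - 6/7 = -20/7)
m(X) = 6/(-8 + X)
q(k, P) = 400/49 (q(k, P) = (-20/7)² = 400/49)
m(f(14)) - q(-70 - 1*70, r(-3, -5)) = 6/(-8 + 14) - 1*400/49 = 6/6 - 400/49 = 6*(⅙) - 400/49 = 1 - 400/49 = -351/49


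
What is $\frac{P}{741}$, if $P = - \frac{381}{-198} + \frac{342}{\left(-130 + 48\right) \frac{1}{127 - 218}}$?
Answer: $\frac{1032233}{2005146} \approx 0.51479$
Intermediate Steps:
$P = \frac{1032233}{2706}$ ($P = \left(-381\right) \left(- \frac{1}{198}\right) + \frac{342}{\left(-82\right) \frac{1}{-91}} = \frac{127}{66} + \frac{342}{\left(-82\right) \left(- \frac{1}{91}\right)} = \frac{127}{66} + \frac{342}{\frac{82}{91}} = \frac{127}{66} + 342 \cdot \frac{91}{82} = \frac{127}{66} + \frac{15561}{41} = \frac{1032233}{2706} \approx 381.46$)
$\frac{P}{741} = \frac{1032233}{2706 \cdot 741} = \frac{1032233}{2706} \cdot \frac{1}{741} = \frac{1032233}{2005146}$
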